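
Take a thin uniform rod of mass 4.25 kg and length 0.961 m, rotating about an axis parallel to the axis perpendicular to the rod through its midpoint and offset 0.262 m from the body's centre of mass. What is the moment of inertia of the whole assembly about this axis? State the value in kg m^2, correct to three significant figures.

0.619

I_cm = (1/12)ML² = (1/12)(4.25)(0.961)² = 0.32708 kg m^2; centre at d = 0.262 m, so I = I_cm + Md² gives I = 0.32708 + (4.25)(0.262)² = 0.61882 kg m^2.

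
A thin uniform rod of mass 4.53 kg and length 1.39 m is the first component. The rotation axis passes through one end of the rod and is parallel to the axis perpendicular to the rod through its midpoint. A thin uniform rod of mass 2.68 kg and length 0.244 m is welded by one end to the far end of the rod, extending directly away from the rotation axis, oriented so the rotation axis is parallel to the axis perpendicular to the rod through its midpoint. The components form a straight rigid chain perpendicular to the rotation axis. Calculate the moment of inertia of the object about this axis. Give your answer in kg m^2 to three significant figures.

9.06

Thin rod: I_cm = (1/12)ML² = (1/12)(4.53)(1.39)² = 0.72937 kg m^2; centre at d = 0.695 m, so the parallel axis theorem gives I = 0.72937 + (4.53)(0.695)² = 2.9175 kg m^2.
Thin rod: I_cm = (1/12)ML² = (1/12)(2.68)(0.244)² = 0.013296 kg m^2; centre at d = 0.695 + 0.695 + 0.122 = 1.512 m, so the parallel axis theorem gives I = 0.013296 + (2.68)(1.512)² = 6.1402 kg m^2.
Total I = 2.9175 + 6.1402 = 9.0576 kg m^2.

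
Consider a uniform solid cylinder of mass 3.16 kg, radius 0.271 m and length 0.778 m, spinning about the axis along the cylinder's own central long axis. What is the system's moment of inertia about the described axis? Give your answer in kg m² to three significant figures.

0.116

I_cm = (1/2)MR² = (1/2)(3.16)(0.271)² = 0.11604 kg m²; axis through the centre, so I = 0.11604 kg m².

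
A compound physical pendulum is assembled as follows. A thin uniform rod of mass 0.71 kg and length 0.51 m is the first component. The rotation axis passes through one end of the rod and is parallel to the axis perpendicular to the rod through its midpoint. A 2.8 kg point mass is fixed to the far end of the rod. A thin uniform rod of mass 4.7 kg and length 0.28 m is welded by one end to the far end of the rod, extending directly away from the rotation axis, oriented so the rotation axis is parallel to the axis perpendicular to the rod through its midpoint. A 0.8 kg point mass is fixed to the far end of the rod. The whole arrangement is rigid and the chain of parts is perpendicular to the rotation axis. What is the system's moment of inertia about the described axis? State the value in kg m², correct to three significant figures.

3.31

Thin rod: I_cm = (1/12)ML² = (1/12)(0.71)(0.51)² = 0.015389 kg m²; centre at d = 0.255 m, so I = I_cm + Md² gives I = 0.015389 + (0.71)(0.255)² = 0.061557 kg m².
Point mass: I_cm = 0; centre at d = 0.255 + 0.255 = 0.51 m, so I = I_cm + Md² gives I = 0 + (2.8)(0.51)² = 0.72828 kg m².
Thin rod: I_cm = (1/12)ML² = (1/12)(4.7)(0.28)² = 0.030707 kg m²; centre at d = 0.255 + 0.255 + 0.14 = 0.65 m, so I = I_cm + Md² gives I = 0.030707 + (4.7)(0.65)² = 2.0165 kg m².
Point mass: I_cm = 0; centre at d = 0.255 + 0.255 + 0.14 + 0.14 = 0.79 m, so I = I_cm + Md² gives I = 0 + (0.8)(0.79)² = 0.49928 kg m².
Total I = 0.061557 + 0.72828 + 2.0165 + 0.49928 = 3.3056 kg m².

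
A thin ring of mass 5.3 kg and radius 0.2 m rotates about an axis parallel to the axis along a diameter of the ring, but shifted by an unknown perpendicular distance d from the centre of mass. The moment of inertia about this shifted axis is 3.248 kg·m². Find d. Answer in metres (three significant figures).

About the centre-of-mass axis, I_cm = (1/2)MR² = (1/2)(5.3)(0.2)² = 0.106 kg·m².
Parallel axis theorem: I = I_cm + Md², so Md² = 3.248 − 0.106 = 3.142 kg·m².
d = √(3.142 / 5.3) = 0.76995 m.

0.770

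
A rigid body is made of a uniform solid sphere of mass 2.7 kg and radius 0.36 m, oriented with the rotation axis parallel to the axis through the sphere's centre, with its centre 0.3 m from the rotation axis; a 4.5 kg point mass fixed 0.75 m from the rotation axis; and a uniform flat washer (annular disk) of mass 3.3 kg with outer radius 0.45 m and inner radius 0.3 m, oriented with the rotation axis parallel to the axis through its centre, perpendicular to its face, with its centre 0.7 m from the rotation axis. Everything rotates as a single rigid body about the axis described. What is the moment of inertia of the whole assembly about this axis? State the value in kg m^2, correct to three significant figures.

Solid sphere: I_cm = (2/5)MR² = (2/5)(2.7)(0.36)² = 0.13997 kg m^2; centre at d = 0.3 m, so I = I_cm + Md² gives I = 0.13997 + (2.7)(0.3)² = 0.38297 kg m^2.
Point mass: I_cm = 0; centre at d = 0.75 m, so I = I_cm + Md² gives I = 0 + (4.5)(0.75)² = 2.5312 kg m^2.
Annular disk: I_cm = (1/2)M(R²+r²) = (1/2)(3.3)[(0.45)² + (0.3)²] = 0.48262 kg m^2; centre at d = 0.7 m, so I = I_cm + Md² gives I = 0.48262 + (3.3)(0.7)² = 2.0996 kg m^2.
Total I = 0.38297 + 2.5312 + 2.0996 = 5.0138 kg m^2.

5.01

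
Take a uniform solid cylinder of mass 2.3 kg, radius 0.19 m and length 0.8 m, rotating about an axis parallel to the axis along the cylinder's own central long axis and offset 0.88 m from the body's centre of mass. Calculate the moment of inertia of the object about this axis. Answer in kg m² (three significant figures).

I_cm = (1/2)MR² = (1/2)(2.3)(0.19)² = 0.041515 kg m²; centre at d = 0.88 m, so I = I_cm + Md² gives I = 0.041515 + (2.3)(0.88)² = 1.8226 kg m².

1.82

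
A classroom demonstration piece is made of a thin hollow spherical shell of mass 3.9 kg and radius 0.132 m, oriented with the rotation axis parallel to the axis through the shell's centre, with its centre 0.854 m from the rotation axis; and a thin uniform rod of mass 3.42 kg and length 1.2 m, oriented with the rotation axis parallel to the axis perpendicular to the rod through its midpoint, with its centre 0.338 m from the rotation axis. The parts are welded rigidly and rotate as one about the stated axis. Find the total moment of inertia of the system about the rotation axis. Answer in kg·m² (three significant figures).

Spherical shell: I_cm = (2/3)MR² = (2/3)(3.9)(0.132)² = 0.045302 kg·m²; centre at d = 0.854 m, so I = I_cm + Md² gives I = 0.045302 + (3.9)(0.854)² = 2.8896 kg·m².
Thin rod: I_cm = (1/12)ML² = (1/12)(3.42)(1.2)² = 0.4104 kg·m²; centre at d = 0.338 m, so I = I_cm + Md² gives I = 0.4104 + (3.42)(0.338)² = 0.80111 kg·m².
Total I = 2.8896 + 0.80111 = 3.6907 kg·m².

3.69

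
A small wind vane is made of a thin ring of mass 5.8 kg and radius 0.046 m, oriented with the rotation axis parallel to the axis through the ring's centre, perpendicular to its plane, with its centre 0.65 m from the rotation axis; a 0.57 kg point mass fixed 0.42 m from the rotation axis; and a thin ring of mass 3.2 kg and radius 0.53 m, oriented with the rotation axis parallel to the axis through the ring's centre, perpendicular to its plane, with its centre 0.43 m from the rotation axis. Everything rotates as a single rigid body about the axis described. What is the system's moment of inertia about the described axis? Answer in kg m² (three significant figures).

Thin ring: I_cm = MR² = (5.8)(0.046)² = 0.012273 kg m²; centre at d = 0.65 m, so the parallel axis theorem gives I = 0.012273 + (5.8)(0.65)² = 2.4628 kg m².
Point mass: I_cm = 0; centre at d = 0.42 m, so the parallel axis theorem gives I = 0 + (0.57)(0.42)² = 0.10055 kg m².
Thin ring: I_cm = MR² = (3.2)(0.53)² = 0.89888 kg m²; centre at d = 0.43 m, so the parallel axis theorem gives I = 0.89888 + (3.2)(0.43)² = 1.4906 kg m².
Total I = 2.4628 + 0.10055 + 1.4906 = 4.0539 kg m².

4.05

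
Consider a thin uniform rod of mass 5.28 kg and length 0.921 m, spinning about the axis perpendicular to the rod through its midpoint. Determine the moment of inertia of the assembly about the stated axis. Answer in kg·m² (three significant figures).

I_cm = (1/12)ML² = (1/12)(5.28)(0.921)² = 0.37323 kg·m²; axis through the centre, so I = 0.37323 kg·m².

0.373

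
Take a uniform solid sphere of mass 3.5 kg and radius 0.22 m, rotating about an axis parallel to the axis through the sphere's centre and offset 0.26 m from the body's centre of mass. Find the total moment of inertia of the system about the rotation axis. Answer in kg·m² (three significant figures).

I_cm = (2/5)MR² = (2/5)(3.5)(0.22)² = 0.06776 kg·m²; centre at d = 0.26 m, so the parallel axis theorem gives I = 0.06776 + (3.5)(0.26)² = 0.30436 kg·m².

0.304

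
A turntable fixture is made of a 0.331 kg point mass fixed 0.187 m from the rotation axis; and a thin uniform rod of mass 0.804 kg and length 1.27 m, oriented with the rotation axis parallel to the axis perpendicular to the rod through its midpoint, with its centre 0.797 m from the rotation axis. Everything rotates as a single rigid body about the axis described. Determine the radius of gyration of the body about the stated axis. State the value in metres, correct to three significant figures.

0.745

Point mass: I_cm = 0; centre at d = 0.187 m, so I = I_cm + Md² gives I = 0 + (0.331)(0.187)² = 0.011575 kg m^2.
Thin rod: I_cm = (1/12)ML² = (1/12)(0.804)(1.27)² = 0.10806 kg m^2; centre at d = 0.797 m, so I = I_cm + Md² gives I = 0.10806 + (0.804)(0.797)² = 0.61877 kg m^2.
Total I = 0.63035 kg m^2; total mass M = 1.135 kg.
k = √(I/M) = √(0.63035/1.135) = 0.74523 m.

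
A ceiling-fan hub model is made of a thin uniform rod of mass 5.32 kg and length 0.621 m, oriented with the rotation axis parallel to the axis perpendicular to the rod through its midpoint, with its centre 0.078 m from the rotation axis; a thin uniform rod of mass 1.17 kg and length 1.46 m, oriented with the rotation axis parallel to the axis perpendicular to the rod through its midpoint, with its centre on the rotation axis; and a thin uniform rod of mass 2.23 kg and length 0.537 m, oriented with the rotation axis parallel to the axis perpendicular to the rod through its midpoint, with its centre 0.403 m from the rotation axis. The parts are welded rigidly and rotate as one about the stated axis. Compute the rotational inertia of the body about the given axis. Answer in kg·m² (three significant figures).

Thin rod: I_cm = (1/12)ML² = (1/12)(5.32)(0.621)² = 0.17097 kg·m²; centre at d = 0.078 m, so the parallel axis theorem gives I = 0.17097 + (5.32)(0.078)² = 0.20333 kg·m².
Thin rod: I_cm = (1/12)ML² = (1/12)(1.17)(1.46)² = 0.20783 kg·m²; axis through the centre, so I = 0.20783 kg·m².
Thin rod: I_cm = (1/12)ML² = (1/12)(2.23)(0.537)² = 0.053589 kg·m²; centre at d = 0.403 m, so the parallel axis theorem gives I = 0.053589 + (2.23)(0.403)² = 0.41576 kg·m².
Total I = 0.20333 + 0.20783 + 0.41576 = 0.82693 kg·m².

0.827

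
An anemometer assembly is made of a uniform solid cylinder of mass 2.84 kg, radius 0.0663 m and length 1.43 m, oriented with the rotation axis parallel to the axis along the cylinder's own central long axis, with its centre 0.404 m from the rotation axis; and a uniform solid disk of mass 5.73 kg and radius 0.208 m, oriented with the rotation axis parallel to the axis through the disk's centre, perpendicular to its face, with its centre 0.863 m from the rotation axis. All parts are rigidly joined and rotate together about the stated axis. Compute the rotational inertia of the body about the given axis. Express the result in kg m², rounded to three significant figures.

4.86

Solid cylinder: I_cm = (1/2)MR² = (1/2)(2.84)(0.0663)² = 0.0062419 kg m²; centre at d = 0.404 m, so the parallel axis theorem gives I = 0.0062419 + (2.84)(0.404)² = 0.46978 kg m².
Solid disk: I_cm = (1/2)MR² = (1/2)(5.73)(0.208)² = 0.12395 kg m²; centre at d = 0.863 m, so the parallel axis theorem gives I = 0.12395 + (5.73)(0.863)² = 4.3915 kg m².
Total I = 0.46978 + 4.3915 = 4.8613 kg m².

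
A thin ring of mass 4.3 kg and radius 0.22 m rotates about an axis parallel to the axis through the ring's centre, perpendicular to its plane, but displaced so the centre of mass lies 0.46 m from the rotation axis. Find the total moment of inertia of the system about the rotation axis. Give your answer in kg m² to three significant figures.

1.12

I_cm = MR² = (4.3)(0.22)² = 0.20812 kg m²; centre at d = 0.46 m, so the parallel axis theorem gives I = 0.20812 + (4.3)(0.46)² = 1.118 kg m².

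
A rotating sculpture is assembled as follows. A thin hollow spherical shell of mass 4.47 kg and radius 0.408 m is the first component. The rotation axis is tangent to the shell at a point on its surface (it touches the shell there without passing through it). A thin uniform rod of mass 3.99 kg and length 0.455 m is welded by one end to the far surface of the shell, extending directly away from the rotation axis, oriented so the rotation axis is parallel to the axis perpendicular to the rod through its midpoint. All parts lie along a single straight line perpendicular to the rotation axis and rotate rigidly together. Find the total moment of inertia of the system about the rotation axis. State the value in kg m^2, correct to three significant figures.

5.65

Spherical shell: I_cm = (2/3)MR² = (2/3)(4.47)(0.408)² = 0.49606 kg m^2; centre at d = 0.408 m, so the parallel axis theorem gives I = 0.49606 + (4.47)(0.408)² = 1.2402 kg m^2.
Thin rod: I_cm = (1/12)ML² = (1/12)(3.99)(0.455)² = 0.068836 kg m^2; centre at d = 0.408 + 0.408 + 0.2275 = 1.0435 m, so the parallel axis theorem gives I = 0.068836 + (3.99)(1.0435)² = 4.4135 kg m^2.
Total I = 1.2402 + 4.4135 = 5.6537 kg m^2.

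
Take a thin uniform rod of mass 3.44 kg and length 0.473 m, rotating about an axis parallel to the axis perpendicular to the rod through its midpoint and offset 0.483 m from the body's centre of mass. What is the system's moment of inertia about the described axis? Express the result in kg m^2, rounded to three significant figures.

I_cm = (1/12)ML² = (1/12)(3.44)(0.473)² = 0.064136 kg m^2; centre at d = 0.483 m, so I = I_cm + Md² gives I = 0.064136 + (3.44)(0.483)² = 0.86665 kg m^2.

0.867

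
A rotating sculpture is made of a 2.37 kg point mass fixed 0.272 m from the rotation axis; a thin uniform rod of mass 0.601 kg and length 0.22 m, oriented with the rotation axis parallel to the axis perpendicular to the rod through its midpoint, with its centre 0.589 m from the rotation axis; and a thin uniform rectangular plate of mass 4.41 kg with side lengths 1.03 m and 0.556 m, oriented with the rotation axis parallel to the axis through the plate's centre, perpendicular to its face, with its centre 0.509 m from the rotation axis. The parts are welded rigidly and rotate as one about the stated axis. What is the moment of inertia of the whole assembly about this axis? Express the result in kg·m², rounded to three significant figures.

2.03

Point mass: I_cm = 0; centre at d = 0.272 m, so I = I_cm + Md² gives I = 0 + (2.37)(0.272)² = 0.17534 kg·m².
Thin rod: I_cm = (1/12)ML² = (1/12)(0.601)(0.22)² = 0.002424 kg·m²; centre at d = 0.589 m, so I = I_cm + Md² gives I = 0.002424 + (0.601)(0.589)² = 0.21092 kg·m².
Rectangular plate: I_cm = (1/12)M(a²+b²) = (1/12)(4.41)[(1.03)² + (0.556)²] = 0.50349 kg·m²; centre at d = 0.509 m, so I = I_cm + Md² gives I = 0.50349 + (4.41)(0.509)² = 1.646 kg·m².
Total I = 0.17534 + 0.21092 + 1.646 = 2.0323 kg·m².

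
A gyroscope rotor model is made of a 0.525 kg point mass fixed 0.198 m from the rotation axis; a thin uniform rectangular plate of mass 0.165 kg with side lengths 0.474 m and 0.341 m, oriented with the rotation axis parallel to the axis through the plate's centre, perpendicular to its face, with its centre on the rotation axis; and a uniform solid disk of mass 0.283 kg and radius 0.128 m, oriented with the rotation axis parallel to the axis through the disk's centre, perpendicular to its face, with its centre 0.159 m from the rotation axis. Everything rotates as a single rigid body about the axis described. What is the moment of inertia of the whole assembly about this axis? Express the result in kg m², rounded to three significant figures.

Point mass: I_cm = 0; centre at d = 0.198 m, so the parallel axis theorem gives I = 0 + (0.525)(0.198)² = 0.020582 kg m².
Rectangular plate: I_cm = (1/12)M(a²+b²) = (1/12)(0.165)[(0.474)² + (0.341)²] = 0.0046882 kg m²; axis through the centre, so I = 0.0046882 kg m².
Solid disk: I_cm = (1/2)MR² = (1/2)(0.283)(0.128)² = 0.0023183 kg m²; centre at d = 0.159 m, so the parallel axis theorem gives I = 0.0023183 + (0.283)(0.159)² = 0.0094729 kg m².
Total I = 0.020582 + 0.0046882 + 0.0094729 = 0.034743 kg m².

0.0347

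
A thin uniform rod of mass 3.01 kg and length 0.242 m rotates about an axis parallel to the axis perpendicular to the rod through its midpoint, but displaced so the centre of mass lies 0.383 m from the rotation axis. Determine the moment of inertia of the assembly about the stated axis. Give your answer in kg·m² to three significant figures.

0.456

I_cm = (1/12)ML² = (1/12)(3.01)(0.242)² = 0.01469 kg·m²; centre at d = 0.383 m, so I = I_cm + Md² gives I = 0.01469 + (3.01)(0.383)² = 0.45622 kg·m².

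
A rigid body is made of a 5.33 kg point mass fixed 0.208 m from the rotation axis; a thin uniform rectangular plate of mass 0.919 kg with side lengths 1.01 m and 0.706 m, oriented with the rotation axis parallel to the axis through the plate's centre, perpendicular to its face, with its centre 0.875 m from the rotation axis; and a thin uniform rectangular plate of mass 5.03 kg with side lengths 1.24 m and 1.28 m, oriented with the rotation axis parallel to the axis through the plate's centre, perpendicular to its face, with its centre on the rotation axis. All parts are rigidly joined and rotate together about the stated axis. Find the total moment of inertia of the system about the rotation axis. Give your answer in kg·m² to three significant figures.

Point mass: I_cm = 0; centre at d = 0.208 m, so I = I_cm + Md² gives I = 0 + (5.33)(0.208)² = 0.2306 kg·m².
Rectangular plate: I_cm = (1/12)M(a²+b²) = (1/12)(0.919)[(1.01)² + (0.706)²] = 0.11629 kg·m²; centre at d = 0.875 m, so I = I_cm + Md² gives I = 0.11629 + (0.919)(0.875)² = 0.8199 kg·m².
Rectangular plate: I_cm = (1/12)M(a²+b²) = (1/12)(5.03)[(1.24)² + (1.28)²] = 1.3313 kg·m²; axis through the centre, so I = 1.3313 kg·m².
Total I = 0.2306 + 0.8199 + 1.3313 = 2.3818 kg·m².

2.38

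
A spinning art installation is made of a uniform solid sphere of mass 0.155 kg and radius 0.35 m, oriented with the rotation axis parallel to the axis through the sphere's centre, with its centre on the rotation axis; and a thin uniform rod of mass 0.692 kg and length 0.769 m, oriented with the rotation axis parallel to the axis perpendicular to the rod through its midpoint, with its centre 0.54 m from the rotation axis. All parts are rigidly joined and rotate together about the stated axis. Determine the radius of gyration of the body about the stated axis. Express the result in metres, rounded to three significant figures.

Solid sphere: I_cm = (2/5)MR² = (2/5)(0.155)(0.35)² = 0.007595 kg·m²; axis through the centre, so I = 0.007595 kg·m².
Thin rod: I_cm = (1/12)ML² = (1/12)(0.692)(0.769)² = 0.034102 kg·m²; centre at d = 0.54 m, so I = I_cm + Md² gives I = 0.034102 + (0.692)(0.54)² = 0.23589 kg·m².
Total I = 0.24348 kg·m²; total mass M = 0.847 kg.
k = √(I/M) = √(0.24348/0.847) = 0.53616 m.

0.536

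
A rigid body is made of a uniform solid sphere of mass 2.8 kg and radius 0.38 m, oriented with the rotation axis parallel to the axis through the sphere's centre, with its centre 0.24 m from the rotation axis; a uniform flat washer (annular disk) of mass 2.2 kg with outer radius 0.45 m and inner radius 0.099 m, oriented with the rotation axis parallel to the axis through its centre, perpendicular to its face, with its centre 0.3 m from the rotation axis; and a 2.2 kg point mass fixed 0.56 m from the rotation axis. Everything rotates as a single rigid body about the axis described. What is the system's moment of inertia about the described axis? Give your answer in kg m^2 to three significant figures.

1.44

Solid sphere: I_cm = (2/5)MR² = (2/5)(2.8)(0.38)² = 0.16173 kg m^2; centre at d = 0.24 m, so I = I_cm + Md² gives I = 0.16173 + (2.8)(0.24)² = 0.32301 kg m^2.
Annular disk: I_cm = (1/2)M(R²+r²) = (1/2)(2.2)[(0.45)² + (0.099)²] = 0.23353 kg m^2; centre at d = 0.3 m, so I = I_cm + Md² gives I = 0.23353 + (2.2)(0.3)² = 0.43153 kg m^2.
Point mass: I_cm = 0; centre at d = 0.56 m, so I = I_cm + Md² gives I = 0 + (2.2)(0.56)² = 0.68992 kg m^2.
Total I = 0.32301 + 0.43153 + 0.68992 = 1.4445 kg m^2.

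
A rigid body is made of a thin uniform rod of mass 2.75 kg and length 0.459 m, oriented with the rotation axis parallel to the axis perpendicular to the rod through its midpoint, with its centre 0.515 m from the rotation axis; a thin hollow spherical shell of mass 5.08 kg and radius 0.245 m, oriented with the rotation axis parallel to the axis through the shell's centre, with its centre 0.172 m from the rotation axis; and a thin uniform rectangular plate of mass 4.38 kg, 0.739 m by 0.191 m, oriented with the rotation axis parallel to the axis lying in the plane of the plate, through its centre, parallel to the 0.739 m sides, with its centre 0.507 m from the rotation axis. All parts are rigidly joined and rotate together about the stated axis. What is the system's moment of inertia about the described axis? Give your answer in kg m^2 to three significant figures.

Thin rod: I_cm = (1/12)ML² = (1/12)(2.75)(0.459)² = 0.048281 kg m^2; centre at d = 0.515 m, so the parallel axis theorem gives I = 0.048281 + (2.75)(0.515)² = 0.77765 kg m^2.
Spherical shell: I_cm = (2/3)MR² = (2/3)(5.08)(0.245)² = 0.20328 kg m^2; centre at d = 0.172 m, so the parallel axis theorem gives I = 0.20328 + (5.08)(0.172)² = 0.35357 kg m^2.
Rectangular plate: I_cm = (1/12)Mb² = (1/12)(4.38)(0.191)² = 0.013316 kg m^2; centre at d = 0.507 m, so the parallel axis theorem gives I = 0.013316 + (4.38)(0.507)² = 1.1392 kg m^2.
Total I = 0.77765 + 0.35357 + 1.1392 = 2.2704 kg m^2.

2.27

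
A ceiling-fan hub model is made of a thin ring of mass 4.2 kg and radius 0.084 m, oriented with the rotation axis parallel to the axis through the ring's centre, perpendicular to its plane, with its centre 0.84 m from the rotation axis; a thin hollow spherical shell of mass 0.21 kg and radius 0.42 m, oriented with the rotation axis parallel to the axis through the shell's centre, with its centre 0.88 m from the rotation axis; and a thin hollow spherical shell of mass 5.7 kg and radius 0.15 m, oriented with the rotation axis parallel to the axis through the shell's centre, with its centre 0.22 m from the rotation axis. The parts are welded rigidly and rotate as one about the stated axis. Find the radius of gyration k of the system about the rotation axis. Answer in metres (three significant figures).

Thin ring: I_cm = MR² = (4.2)(0.084)² = 0.029635 kg·m²; centre at d = 0.84 m, so the parallel axis theorem gives I = 0.029635 + (4.2)(0.84)² = 2.9932 kg·m².
Spherical shell: I_cm = (2/3)MR² = (2/3)(0.21)(0.42)² = 0.024696 kg·m²; centre at d = 0.88 m, so the parallel axis theorem gives I = 0.024696 + (0.21)(0.88)² = 0.18732 kg·m².
Spherical shell: I_cm = (2/3)MR² = (2/3)(5.7)(0.15)² = 0.0855 kg·m²; centre at d = 0.22 m, so the parallel axis theorem gives I = 0.0855 + (5.7)(0.22)² = 0.36138 kg·m².
Total I = 3.5419 kg·m²; total mass M = 10.11 kg.
k = √(I/M) = √(3.5419/10.11) = 0.59189 m.

0.592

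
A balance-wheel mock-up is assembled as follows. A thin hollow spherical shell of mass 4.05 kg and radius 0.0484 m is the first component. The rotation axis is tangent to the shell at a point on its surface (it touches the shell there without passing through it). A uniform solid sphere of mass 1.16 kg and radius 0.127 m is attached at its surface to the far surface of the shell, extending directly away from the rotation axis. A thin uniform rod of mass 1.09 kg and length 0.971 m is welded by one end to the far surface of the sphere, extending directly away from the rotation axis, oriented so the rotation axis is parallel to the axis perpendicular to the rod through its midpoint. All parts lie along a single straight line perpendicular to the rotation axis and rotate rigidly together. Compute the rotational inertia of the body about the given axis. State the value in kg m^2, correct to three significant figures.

0.929

Spherical shell: I_cm = (2/3)MR² = (2/3)(4.05)(0.0484)² = 0.0063249 kg m^2; centre at d = 0.0484 m, so I = I_cm + Md² gives I = 0.0063249 + (4.05)(0.0484)² = 0.015812 kg m^2.
Solid sphere: I_cm = (2/5)MR² = (2/5)(1.16)(0.127)² = 0.0074839 kg m^2; centre at d = 0.0484 + 0.0484 + 0.127 = 0.2238 m, so I = I_cm + Md² gives I = 0.0074839 + (1.16)(0.2238)² = 0.065584 kg m^2.
Thin rod: I_cm = (1/12)ML² = (1/12)(1.09)(0.971)² = 0.085641 kg m^2; centre at d = 0.0484 + 0.0484 + 0.127 + 0.127 + 0.4855 = 0.8363 m, so I = I_cm + Md² gives I = 0.085641 + (1.09)(0.8363)² = 0.84798 kg m^2.
Total I = 0.015812 + 0.065584 + 0.84798 = 0.92938 kg m^2.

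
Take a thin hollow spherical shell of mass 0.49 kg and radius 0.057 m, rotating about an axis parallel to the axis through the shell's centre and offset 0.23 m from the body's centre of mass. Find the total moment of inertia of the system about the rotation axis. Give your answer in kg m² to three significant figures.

I_cm = (2/3)MR² = (2/3)(0.49)(0.057)² = 0.0010613 kg m²; centre at d = 0.23 m, so the parallel axis theorem gives I = 0.0010613 + (0.49)(0.23)² = 0.026982 kg m².

0.0270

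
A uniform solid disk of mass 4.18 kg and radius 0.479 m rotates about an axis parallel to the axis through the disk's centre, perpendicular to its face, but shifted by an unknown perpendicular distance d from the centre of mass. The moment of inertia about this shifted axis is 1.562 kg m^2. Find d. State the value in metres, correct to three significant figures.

0.509

About the centre-of-mass axis, I_cm = (1/2)MR² = (1/2)(4.18)(0.479)² = 0.47953 kg m^2.
Parallel axis theorem: I = I_cm + Md², so Md² = 1.562 − 0.47953 = 1.0825 kg m^2.
d = √(1.0825 / 4.18) = 0.50888 m.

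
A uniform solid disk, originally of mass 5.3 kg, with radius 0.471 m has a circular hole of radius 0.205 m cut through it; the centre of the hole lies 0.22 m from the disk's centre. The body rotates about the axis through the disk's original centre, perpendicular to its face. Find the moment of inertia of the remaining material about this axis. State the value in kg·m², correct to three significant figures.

Unpierced body about its centre: I₀ = (1/2)MR² = (1/2)(5.3)(0.471)² = 0.58788 kg·m².
The removed disk has mass m = M·(r/R)² = (5.3)(0.205/0.471)² = 1.004 kg (same uniform areal density).
Its moment of inertia about the rotation axis (parallel-axis theorem): I_hole = (1/2)mr² + md² = (1/2)(1.004)(0.205)² + (1.004)(0.22)² = 0.069691 kg·m².
Treating the hole as negative mass, I = I₀ − I_hole = 0.58788 − 0.069691 = 0.51819 kg·m².

0.518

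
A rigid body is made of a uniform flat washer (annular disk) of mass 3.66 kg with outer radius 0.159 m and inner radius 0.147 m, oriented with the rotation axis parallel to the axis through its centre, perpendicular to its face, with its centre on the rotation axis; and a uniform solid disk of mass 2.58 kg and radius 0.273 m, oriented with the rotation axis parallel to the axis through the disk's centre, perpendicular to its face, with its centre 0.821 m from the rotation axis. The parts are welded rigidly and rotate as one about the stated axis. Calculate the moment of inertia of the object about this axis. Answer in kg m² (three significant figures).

1.92

Annular disk: I_cm = (1/2)M(R²+r²) = (1/2)(3.66)[(0.159)² + (0.147)²] = 0.085809 kg m²; axis through the centre, so I = 0.085809 kg m².
Solid disk: I_cm = (1/2)MR² = (1/2)(2.58)(0.273)² = 0.096142 kg m²; centre at d = 0.821 m, so I = I_cm + Md² gives I = 0.096142 + (2.58)(0.821)² = 1.8352 kg m².
Total I = 0.085809 + 1.8352 = 1.921 kg m².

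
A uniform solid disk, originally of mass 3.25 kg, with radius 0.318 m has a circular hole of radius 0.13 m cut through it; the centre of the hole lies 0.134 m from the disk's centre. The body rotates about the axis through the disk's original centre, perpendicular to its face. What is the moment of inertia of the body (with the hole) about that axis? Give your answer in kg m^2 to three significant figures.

Unpierced body about its centre: I₀ = (1/2)MR² = (1/2)(3.25)(0.318)² = 0.16433 kg m^2.
The removed disk has mass m = M·(r/R)² = (3.25)(0.13/0.318)² = 0.54315 kg (same uniform areal density).
Its moment of inertia about the rotation axis (parallel-axis theorem): I_hole = (1/2)mr² + md² = (1/2)(0.54315)(0.13)² + (0.54315)(0.134)² = 0.014342 kg m^2.
Treating the hole as negative mass, I = I₀ − I_hole = 0.16433 − 0.014342 = 0.14998 kg m^2.

0.150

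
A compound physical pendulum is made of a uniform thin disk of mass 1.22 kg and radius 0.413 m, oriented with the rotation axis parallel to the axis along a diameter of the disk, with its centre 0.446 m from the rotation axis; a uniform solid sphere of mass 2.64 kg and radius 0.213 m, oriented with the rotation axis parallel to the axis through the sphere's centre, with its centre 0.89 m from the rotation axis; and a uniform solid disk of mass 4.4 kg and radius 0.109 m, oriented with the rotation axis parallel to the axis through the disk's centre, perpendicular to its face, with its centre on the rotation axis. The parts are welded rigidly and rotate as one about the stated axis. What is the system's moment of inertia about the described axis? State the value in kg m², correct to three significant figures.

Thin disk: I_cm = (1/4)MR² = (1/4)(1.22)(0.413)² = 0.052024 kg m²; centre at d = 0.446 m, so I = I_cm + Md² gives I = 0.052024 + (1.22)(0.446)² = 0.2947 kg m².
Solid sphere: I_cm = (2/5)MR² = (2/5)(2.64)(0.213)² = 0.04791 kg m²; centre at d = 0.89 m, so I = I_cm + Md² gives I = 0.04791 + (2.64)(0.89)² = 2.1391 kg m².
Solid disk: I_cm = (1/2)MR² = (1/2)(4.4)(0.109)² = 0.026138 kg m²; axis through the centre, so I = 0.026138 kg m².
Total I = 0.2947 + 2.1391 + 0.026138 = 2.4599 kg m².

2.46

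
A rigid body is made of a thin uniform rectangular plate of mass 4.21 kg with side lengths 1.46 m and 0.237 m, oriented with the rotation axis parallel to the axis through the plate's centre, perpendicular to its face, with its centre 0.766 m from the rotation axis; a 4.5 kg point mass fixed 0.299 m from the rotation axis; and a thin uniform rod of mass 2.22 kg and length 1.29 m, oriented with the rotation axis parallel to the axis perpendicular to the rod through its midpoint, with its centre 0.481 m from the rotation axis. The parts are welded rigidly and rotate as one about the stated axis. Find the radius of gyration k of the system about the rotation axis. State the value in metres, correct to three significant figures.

Rectangular plate: I_cm = (1/12)M(a²+b²) = (1/12)(4.21)[(1.46)² + (0.237)²] = 0.76754 kg·m²; centre at d = 0.766 m, so the parallel axis theorem gives I = 0.76754 + (4.21)(0.766)² = 3.2378 kg·m².
Point mass: I_cm = 0; centre at d = 0.299 m, so the parallel axis theorem gives I = 0 + (4.5)(0.299)² = 0.4023 kg·m².
Thin rod: I_cm = (1/12)ML² = (1/12)(2.22)(1.29)² = 0.30786 kg·m²; centre at d = 0.481 m, so the parallel axis theorem gives I = 0.30786 + (2.22)(0.481)² = 0.82148 kg·m².
Total I = 4.4616 kg·m²; total mass M = 10.93 kg.
k = √(I/M) = √(4.4616/10.93) = 0.6389 m.

0.639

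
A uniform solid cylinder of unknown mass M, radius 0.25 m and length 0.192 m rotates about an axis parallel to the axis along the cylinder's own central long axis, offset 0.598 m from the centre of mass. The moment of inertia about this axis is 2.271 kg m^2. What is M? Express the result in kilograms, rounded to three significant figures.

5.84

I = I_cm + Md² = (1/2)MR² + Md² = M·[0.5·(0.25)² + (0.598)²] = M·0.38885.
So M = 2.271 / 0.38885 = 5.8402 kg.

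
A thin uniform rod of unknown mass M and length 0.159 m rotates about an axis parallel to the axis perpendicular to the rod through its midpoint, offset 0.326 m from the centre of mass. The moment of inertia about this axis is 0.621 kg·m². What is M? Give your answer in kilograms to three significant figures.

I = I_cm + Md² = (1/12)ML² + Md² = M·[0.0833333·(0.159)² + (0.326)²] = M·0.10838.
So M = 0.621 / 0.10838 = 5.7297 kg.

5.73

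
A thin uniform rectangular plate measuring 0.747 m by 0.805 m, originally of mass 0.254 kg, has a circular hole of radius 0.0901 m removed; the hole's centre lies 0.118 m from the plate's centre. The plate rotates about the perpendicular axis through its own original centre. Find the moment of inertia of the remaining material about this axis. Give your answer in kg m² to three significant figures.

Unpierced body about its centre: I₀ = (1/12)M(a²+b²) = (1/12)(0.254)[(0.747)² + (0.805)²] = 0.025528 kg m².
The removed disk has mass m = M·πr²/(ab) = (0.254)·π(0.0901)²/(0.747·0.805) = 0.010773 kg (same uniform areal density).
Its moment of inertia about the rotation axis (parallel-axis theorem): I_hole = (1/2)mr² + md² = (1/2)(0.010773)(0.0901)² + (0.010773)(0.118)² = 0.00019372 kg m².
Treating the hole as negative mass, I = I₀ − I_hole = 0.025528 − 0.00019372 = 0.025334 kg m².

0.0253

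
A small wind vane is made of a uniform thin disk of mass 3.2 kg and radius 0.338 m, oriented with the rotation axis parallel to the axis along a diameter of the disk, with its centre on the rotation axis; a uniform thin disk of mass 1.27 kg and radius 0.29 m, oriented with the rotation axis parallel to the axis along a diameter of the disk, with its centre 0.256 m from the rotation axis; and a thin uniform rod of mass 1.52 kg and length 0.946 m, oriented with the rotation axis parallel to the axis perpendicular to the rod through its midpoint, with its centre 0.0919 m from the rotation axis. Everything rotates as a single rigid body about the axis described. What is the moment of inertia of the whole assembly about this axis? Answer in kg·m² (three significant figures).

0.328

Thin disk: I_cm = (1/4)MR² = (1/4)(3.2)(0.338)² = 0.091395 kg·m²; axis through the centre, so I = 0.091395 kg·m².
Thin disk: I_cm = (1/4)MR² = (1/4)(1.27)(0.29)² = 0.026702 kg·m²; centre at d = 0.256 m, so the parallel axis theorem gives I = 0.026702 + (1.27)(0.256)² = 0.10993 kg·m².
Thin rod: I_cm = (1/12)ML² = (1/12)(1.52)(0.946)² = 0.11336 kg·m²; centre at d = 0.0919 m, so the parallel axis theorem gives I = 0.11336 + (1.52)(0.0919)² = 0.12619 kg·m².
Total I = 0.091395 + 0.10993 + 0.12619 = 0.32752 kg·m².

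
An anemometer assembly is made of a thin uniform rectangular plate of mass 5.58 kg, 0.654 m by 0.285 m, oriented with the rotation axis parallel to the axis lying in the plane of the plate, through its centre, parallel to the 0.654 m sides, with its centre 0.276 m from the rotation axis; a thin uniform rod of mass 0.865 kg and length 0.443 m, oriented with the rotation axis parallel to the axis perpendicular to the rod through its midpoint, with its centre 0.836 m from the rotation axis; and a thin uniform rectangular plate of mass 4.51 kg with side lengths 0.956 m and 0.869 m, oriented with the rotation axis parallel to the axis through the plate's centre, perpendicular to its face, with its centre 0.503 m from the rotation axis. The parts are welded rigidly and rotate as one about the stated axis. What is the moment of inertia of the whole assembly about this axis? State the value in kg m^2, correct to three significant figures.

Rectangular plate: I_cm = (1/12)Mb² = (1/12)(5.58)(0.285)² = 0.03777 kg m^2; centre at d = 0.276 m, so I = I_cm + Md² gives I = 0.03777 + (5.58)(0.276)² = 0.46283 kg m^2.
Thin rod: I_cm = (1/12)ML² = (1/12)(0.865)(0.443)² = 0.014146 kg m^2; centre at d = 0.836 m, so I = I_cm + Md² gives I = 0.014146 + (0.865)(0.836)² = 0.61869 kg m^2.
Rectangular plate: I_cm = (1/12)M(a²+b²) = (1/12)(4.51)[(0.956)² + (0.869)²] = 0.6273 kg m^2; centre at d = 0.503 m, so I = I_cm + Md² gives I = 0.6273 + (4.51)(0.503)² = 1.7684 kg m^2.
Total I = 0.46283 + 0.61869 + 1.7684 = 2.8499 kg m^2.

2.85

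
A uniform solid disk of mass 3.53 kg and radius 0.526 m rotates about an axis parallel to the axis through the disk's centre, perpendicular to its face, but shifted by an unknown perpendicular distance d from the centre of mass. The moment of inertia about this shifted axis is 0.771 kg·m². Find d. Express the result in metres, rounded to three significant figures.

0.283

About the centre-of-mass axis, I_cm = (1/2)MR² = (1/2)(3.53)(0.526)² = 0.48833 kg·m².
Parallel axis theorem: I = I_cm + Md², so Md² = 0.771 − 0.48833 = 0.28267 kg·m².
d = √(0.28267 / 3.53) = 0.28298 m.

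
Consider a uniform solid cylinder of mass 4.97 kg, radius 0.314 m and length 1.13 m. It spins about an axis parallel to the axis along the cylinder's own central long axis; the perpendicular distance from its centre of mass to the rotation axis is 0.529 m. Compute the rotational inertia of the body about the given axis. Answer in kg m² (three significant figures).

1.64

I_cm = (1/2)MR² = (1/2)(4.97)(0.314)² = 0.24501 kg m²; centre at d = 0.529 m, so I = I_cm + Md² gives I = 0.24501 + (4.97)(0.529)² = 1.6358 kg m².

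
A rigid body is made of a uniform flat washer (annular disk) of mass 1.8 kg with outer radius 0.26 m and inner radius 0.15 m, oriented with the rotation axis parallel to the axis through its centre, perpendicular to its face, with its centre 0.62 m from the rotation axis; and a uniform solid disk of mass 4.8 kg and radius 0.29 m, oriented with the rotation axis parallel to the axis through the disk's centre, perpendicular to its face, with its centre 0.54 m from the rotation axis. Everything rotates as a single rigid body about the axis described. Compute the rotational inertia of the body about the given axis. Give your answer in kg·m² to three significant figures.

2.37

Annular disk: I_cm = (1/2)M(R²+r²) = (1/2)(1.8)[(0.26)² + (0.15)²] = 0.08109 kg·m²; centre at d = 0.62 m, so I = I_cm + Md² gives I = 0.08109 + (1.8)(0.62)² = 0.77301 kg·m².
Solid disk: I_cm = (1/2)MR² = (1/2)(4.8)(0.29)² = 0.20184 kg·m²; centre at d = 0.54 m, so I = I_cm + Md² gives I = 0.20184 + (4.8)(0.54)² = 1.6015 kg·m².
Total I = 0.77301 + 1.6015 = 2.3745 kg·m².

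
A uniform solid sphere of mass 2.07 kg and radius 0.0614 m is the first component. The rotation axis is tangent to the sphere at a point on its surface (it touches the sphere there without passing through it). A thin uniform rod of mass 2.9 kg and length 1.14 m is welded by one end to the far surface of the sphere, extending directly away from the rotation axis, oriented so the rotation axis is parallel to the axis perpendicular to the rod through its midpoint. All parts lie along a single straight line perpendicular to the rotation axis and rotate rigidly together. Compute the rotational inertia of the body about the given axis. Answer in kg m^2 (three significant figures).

Solid sphere: I_cm = (2/5)MR² = (2/5)(2.07)(0.0614)² = 0.0031215 kg m^2; centre at d = 0.0614 m, so I = I_cm + Md² gives I = 0.0031215 + (2.07)(0.0614)² = 0.010925 kg m^2.
Thin rod: I_cm = (1/12)ML² = (1/12)(2.9)(1.14)² = 0.31407 kg m^2; centre at d = 0.0614 + 0.0614 + 0.57 = 0.6928 m, so I = I_cm + Md² gives I = 0.31407 + (2.9)(0.6928)² = 1.706 kg m^2.
Total I = 0.010925 + 1.706 = 1.7169 kg m^2.

1.72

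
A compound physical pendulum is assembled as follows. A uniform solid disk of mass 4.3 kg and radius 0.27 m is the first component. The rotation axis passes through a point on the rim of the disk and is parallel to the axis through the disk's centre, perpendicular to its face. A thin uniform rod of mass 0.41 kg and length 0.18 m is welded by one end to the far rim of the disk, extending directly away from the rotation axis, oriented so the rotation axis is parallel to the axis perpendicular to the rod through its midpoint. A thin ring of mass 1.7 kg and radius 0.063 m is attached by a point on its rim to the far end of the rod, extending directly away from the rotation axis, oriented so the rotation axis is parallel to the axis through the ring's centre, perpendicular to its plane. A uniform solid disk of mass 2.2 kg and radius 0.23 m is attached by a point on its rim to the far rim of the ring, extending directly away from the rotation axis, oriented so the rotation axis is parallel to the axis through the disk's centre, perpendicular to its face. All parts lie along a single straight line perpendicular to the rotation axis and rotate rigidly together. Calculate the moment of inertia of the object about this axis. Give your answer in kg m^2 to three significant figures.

Solid disk: I_cm = (1/2)MR² = (1/2)(4.3)(0.27)² = 0.15674 kg m^2; centre at d = 0.27 m, so I = I_cm + Md² gives I = 0.15674 + (4.3)(0.27)² = 0.47021 kg m^2.
Thin rod: I_cm = (1/12)ML² = (1/12)(0.41)(0.18)² = 0.001107 kg m^2; centre at d = 0.27 + 0.27 + 0.09 = 0.63 m, so I = I_cm + Md² gives I = 0.001107 + (0.41)(0.63)² = 0.16384 kg m^2.
Thin ring: I_cm = MR² = (1.7)(0.063)² = 0.0067473 kg m^2; centre at d = 0.27 + 0.27 + 0.09 + 0.09 + 0.063 = 0.783 m, so I = I_cm + Md² gives I = 0.0067473 + (1.7)(0.783)² = 1.049 kg m^2.
Solid disk: I_cm = (1/2)MR² = (1/2)(2.2)(0.23)² = 0.05819 kg m^2; centre at d = 0.27 + 0.27 + 0.09 + 0.09 + 0.063 + 0.063 + 0.23 = 1.076 m, so I = I_cm + Md² gives I = 0.05819 + (2.2)(1.076)² = 2.6053 kg m^2.
Total I = 0.47021 + 0.16384 + 1.049 + 2.6053 = 4.2883 kg m^2.

4.29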